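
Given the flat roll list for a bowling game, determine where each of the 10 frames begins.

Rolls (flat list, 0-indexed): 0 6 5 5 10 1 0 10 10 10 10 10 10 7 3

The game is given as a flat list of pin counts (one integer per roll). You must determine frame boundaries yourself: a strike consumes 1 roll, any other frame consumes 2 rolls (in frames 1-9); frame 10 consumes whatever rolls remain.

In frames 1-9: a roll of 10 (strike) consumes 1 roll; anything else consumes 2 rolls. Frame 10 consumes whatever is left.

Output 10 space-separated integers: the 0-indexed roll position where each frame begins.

Answer: 0 2 4 5 7 8 9 10 11 12

Derivation:
Frame 1 starts at roll index 0: rolls=0,6 (sum=6), consumes 2 rolls
Frame 2 starts at roll index 2: rolls=5,5 (sum=10), consumes 2 rolls
Frame 3 starts at roll index 4: roll=10 (strike), consumes 1 roll
Frame 4 starts at roll index 5: rolls=1,0 (sum=1), consumes 2 rolls
Frame 5 starts at roll index 7: roll=10 (strike), consumes 1 roll
Frame 6 starts at roll index 8: roll=10 (strike), consumes 1 roll
Frame 7 starts at roll index 9: roll=10 (strike), consumes 1 roll
Frame 8 starts at roll index 10: roll=10 (strike), consumes 1 roll
Frame 9 starts at roll index 11: roll=10 (strike), consumes 1 roll
Frame 10 starts at roll index 12: 3 remaining rolls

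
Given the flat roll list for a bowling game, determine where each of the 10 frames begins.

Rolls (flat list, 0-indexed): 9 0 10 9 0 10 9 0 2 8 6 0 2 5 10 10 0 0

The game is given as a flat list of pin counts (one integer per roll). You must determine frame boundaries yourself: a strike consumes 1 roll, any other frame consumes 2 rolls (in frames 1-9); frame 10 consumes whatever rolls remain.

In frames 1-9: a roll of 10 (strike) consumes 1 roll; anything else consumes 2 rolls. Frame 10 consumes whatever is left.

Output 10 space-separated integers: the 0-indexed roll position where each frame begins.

Answer: 0 2 3 5 6 8 10 12 14 15

Derivation:
Frame 1 starts at roll index 0: rolls=9,0 (sum=9), consumes 2 rolls
Frame 2 starts at roll index 2: roll=10 (strike), consumes 1 roll
Frame 3 starts at roll index 3: rolls=9,0 (sum=9), consumes 2 rolls
Frame 4 starts at roll index 5: roll=10 (strike), consumes 1 roll
Frame 5 starts at roll index 6: rolls=9,0 (sum=9), consumes 2 rolls
Frame 6 starts at roll index 8: rolls=2,8 (sum=10), consumes 2 rolls
Frame 7 starts at roll index 10: rolls=6,0 (sum=6), consumes 2 rolls
Frame 8 starts at roll index 12: rolls=2,5 (sum=7), consumes 2 rolls
Frame 9 starts at roll index 14: roll=10 (strike), consumes 1 roll
Frame 10 starts at roll index 15: 3 remaining rolls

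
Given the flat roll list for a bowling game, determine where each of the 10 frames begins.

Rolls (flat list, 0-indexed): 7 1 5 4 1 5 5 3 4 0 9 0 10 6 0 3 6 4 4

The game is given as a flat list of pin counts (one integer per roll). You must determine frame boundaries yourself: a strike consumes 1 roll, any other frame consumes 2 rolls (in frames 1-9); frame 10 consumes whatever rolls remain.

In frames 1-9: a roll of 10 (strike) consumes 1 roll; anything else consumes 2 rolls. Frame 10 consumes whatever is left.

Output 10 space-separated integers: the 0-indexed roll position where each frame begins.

Frame 1 starts at roll index 0: rolls=7,1 (sum=8), consumes 2 rolls
Frame 2 starts at roll index 2: rolls=5,4 (sum=9), consumes 2 rolls
Frame 3 starts at roll index 4: rolls=1,5 (sum=6), consumes 2 rolls
Frame 4 starts at roll index 6: rolls=5,3 (sum=8), consumes 2 rolls
Frame 5 starts at roll index 8: rolls=4,0 (sum=4), consumes 2 rolls
Frame 6 starts at roll index 10: rolls=9,0 (sum=9), consumes 2 rolls
Frame 7 starts at roll index 12: roll=10 (strike), consumes 1 roll
Frame 8 starts at roll index 13: rolls=6,0 (sum=6), consumes 2 rolls
Frame 9 starts at roll index 15: rolls=3,6 (sum=9), consumes 2 rolls
Frame 10 starts at roll index 17: 2 remaining rolls

Answer: 0 2 4 6 8 10 12 13 15 17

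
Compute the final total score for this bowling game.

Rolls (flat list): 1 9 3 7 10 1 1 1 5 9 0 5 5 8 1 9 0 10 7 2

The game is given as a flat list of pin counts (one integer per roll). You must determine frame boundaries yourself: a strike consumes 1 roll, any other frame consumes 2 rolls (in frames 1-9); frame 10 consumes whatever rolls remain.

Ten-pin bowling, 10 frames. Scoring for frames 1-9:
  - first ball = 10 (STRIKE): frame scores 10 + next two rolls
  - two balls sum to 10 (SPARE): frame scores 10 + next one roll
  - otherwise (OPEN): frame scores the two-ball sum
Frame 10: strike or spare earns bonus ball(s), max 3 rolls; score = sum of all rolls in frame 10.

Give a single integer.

Frame 1: SPARE (1+9=10). 10 + next roll (3) = 13. Cumulative: 13
Frame 2: SPARE (3+7=10). 10 + next roll (10) = 20. Cumulative: 33
Frame 3: STRIKE. 10 + next two rolls (1+1) = 12. Cumulative: 45
Frame 4: OPEN (1+1=2). Cumulative: 47
Frame 5: OPEN (1+5=6). Cumulative: 53
Frame 6: OPEN (9+0=9). Cumulative: 62
Frame 7: SPARE (5+5=10). 10 + next roll (8) = 18. Cumulative: 80
Frame 8: OPEN (8+1=9). Cumulative: 89
Frame 9: OPEN (9+0=9). Cumulative: 98
Frame 10: STRIKE. Sum of all frame-10 rolls (10+7+2) = 19. Cumulative: 117

Answer: 117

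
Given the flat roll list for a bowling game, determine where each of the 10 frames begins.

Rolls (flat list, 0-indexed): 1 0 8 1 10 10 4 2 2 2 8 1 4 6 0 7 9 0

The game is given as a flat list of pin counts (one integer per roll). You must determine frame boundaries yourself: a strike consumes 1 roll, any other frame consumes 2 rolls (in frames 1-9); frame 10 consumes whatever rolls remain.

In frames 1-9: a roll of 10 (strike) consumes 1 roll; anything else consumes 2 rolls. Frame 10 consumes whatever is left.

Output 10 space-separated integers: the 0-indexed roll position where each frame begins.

Answer: 0 2 4 5 6 8 10 12 14 16

Derivation:
Frame 1 starts at roll index 0: rolls=1,0 (sum=1), consumes 2 rolls
Frame 2 starts at roll index 2: rolls=8,1 (sum=9), consumes 2 rolls
Frame 3 starts at roll index 4: roll=10 (strike), consumes 1 roll
Frame 4 starts at roll index 5: roll=10 (strike), consumes 1 roll
Frame 5 starts at roll index 6: rolls=4,2 (sum=6), consumes 2 rolls
Frame 6 starts at roll index 8: rolls=2,2 (sum=4), consumes 2 rolls
Frame 7 starts at roll index 10: rolls=8,1 (sum=9), consumes 2 rolls
Frame 8 starts at roll index 12: rolls=4,6 (sum=10), consumes 2 rolls
Frame 9 starts at roll index 14: rolls=0,7 (sum=7), consumes 2 rolls
Frame 10 starts at roll index 16: 2 remaining rolls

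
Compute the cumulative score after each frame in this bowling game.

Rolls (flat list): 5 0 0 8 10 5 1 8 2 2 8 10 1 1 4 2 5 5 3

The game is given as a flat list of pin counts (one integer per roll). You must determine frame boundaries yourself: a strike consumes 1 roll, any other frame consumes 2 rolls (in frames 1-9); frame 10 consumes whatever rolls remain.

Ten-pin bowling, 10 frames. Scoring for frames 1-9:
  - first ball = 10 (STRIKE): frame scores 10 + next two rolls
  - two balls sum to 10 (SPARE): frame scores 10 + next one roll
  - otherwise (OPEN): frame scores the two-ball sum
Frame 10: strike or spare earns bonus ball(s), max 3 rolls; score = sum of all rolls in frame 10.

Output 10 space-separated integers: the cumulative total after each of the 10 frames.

Answer: 5 13 29 35 47 67 79 81 87 100

Derivation:
Frame 1: OPEN (5+0=5). Cumulative: 5
Frame 2: OPEN (0+8=8). Cumulative: 13
Frame 3: STRIKE. 10 + next two rolls (5+1) = 16. Cumulative: 29
Frame 4: OPEN (5+1=6). Cumulative: 35
Frame 5: SPARE (8+2=10). 10 + next roll (2) = 12. Cumulative: 47
Frame 6: SPARE (2+8=10). 10 + next roll (10) = 20. Cumulative: 67
Frame 7: STRIKE. 10 + next two rolls (1+1) = 12. Cumulative: 79
Frame 8: OPEN (1+1=2). Cumulative: 81
Frame 9: OPEN (4+2=6). Cumulative: 87
Frame 10: SPARE. Sum of all frame-10 rolls (5+5+3) = 13. Cumulative: 100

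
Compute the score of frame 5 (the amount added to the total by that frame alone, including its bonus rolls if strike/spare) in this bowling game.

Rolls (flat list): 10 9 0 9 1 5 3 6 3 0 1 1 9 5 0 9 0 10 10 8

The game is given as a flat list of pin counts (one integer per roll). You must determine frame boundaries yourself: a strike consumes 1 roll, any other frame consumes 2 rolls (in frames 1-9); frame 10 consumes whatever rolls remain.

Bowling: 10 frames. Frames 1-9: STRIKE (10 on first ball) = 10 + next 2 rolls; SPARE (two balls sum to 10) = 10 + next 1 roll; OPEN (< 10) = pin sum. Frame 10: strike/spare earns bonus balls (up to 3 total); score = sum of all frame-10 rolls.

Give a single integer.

Answer: 9

Derivation:
Frame 1: STRIKE. 10 + next two rolls (9+0) = 19. Cumulative: 19
Frame 2: OPEN (9+0=9). Cumulative: 28
Frame 3: SPARE (9+1=10). 10 + next roll (5) = 15. Cumulative: 43
Frame 4: OPEN (5+3=8). Cumulative: 51
Frame 5: OPEN (6+3=9). Cumulative: 60
Frame 6: OPEN (0+1=1). Cumulative: 61
Frame 7: SPARE (1+9=10). 10 + next roll (5) = 15. Cumulative: 76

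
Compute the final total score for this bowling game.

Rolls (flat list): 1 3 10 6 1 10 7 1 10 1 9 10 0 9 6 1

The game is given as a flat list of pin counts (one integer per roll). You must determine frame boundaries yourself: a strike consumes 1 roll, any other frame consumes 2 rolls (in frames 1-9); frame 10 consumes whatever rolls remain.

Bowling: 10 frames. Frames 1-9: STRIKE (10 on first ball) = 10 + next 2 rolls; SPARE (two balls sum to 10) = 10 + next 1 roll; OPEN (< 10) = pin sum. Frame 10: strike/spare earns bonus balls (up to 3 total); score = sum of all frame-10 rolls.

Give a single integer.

Frame 1: OPEN (1+3=4). Cumulative: 4
Frame 2: STRIKE. 10 + next two rolls (6+1) = 17. Cumulative: 21
Frame 3: OPEN (6+1=7). Cumulative: 28
Frame 4: STRIKE. 10 + next two rolls (7+1) = 18. Cumulative: 46
Frame 5: OPEN (7+1=8). Cumulative: 54
Frame 6: STRIKE. 10 + next two rolls (1+9) = 20. Cumulative: 74
Frame 7: SPARE (1+9=10). 10 + next roll (10) = 20. Cumulative: 94
Frame 8: STRIKE. 10 + next two rolls (0+9) = 19. Cumulative: 113
Frame 9: OPEN (0+9=9). Cumulative: 122
Frame 10: OPEN. Sum of all frame-10 rolls (6+1) = 7. Cumulative: 129

Answer: 129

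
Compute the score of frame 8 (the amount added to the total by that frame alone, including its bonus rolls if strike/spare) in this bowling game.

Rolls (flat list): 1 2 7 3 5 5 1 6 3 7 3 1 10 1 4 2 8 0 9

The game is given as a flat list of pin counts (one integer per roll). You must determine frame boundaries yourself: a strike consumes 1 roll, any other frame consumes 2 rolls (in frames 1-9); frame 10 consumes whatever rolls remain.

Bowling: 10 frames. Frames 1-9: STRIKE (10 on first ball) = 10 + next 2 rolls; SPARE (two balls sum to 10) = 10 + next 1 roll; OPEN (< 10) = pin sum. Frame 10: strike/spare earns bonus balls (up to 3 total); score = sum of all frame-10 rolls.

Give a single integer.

Answer: 5

Derivation:
Frame 1: OPEN (1+2=3). Cumulative: 3
Frame 2: SPARE (7+3=10). 10 + next roll (5) = 15. Cumulative: 18
Frame 3: SPARE (5+5=10). 10 + next roll (1) = 11. Cumulative: 29
Frame 4: OPEN (1+6=7). Cumulative: 36
Frame 5: SPARE (3+7=10). 10 + next roll (3) = 13. Cumulative: 49
Frame 6: OPEN (3+1=4). Cumulative: 53
Frame 7: STRIKE. 10 + next two rolls (1+4) = 15. Cumulative: 68
Frame 8: OPEN (1+4=5). Cumulative: 73
Frame 9: SPARE (2+8=10). 10 + next roll (0) = 10. Cumulative: 83
Frame 10: OPEN. Sum of all frame-10 rolls (0+9) = 9. Cumulative: 92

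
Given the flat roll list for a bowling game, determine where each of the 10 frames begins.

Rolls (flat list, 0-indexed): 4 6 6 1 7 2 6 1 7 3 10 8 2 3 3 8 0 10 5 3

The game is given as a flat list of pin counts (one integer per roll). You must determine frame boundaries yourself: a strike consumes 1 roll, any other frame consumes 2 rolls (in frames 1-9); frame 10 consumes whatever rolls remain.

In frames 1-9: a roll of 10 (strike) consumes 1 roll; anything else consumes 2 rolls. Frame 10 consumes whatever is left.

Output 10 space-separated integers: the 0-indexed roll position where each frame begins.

Frame 1 starts at roll index 0: rolls=4,6 (sum=10), consumes 2 rolls
Frame 2 starts at roll index 2: rolls=6,1 (sum=7), consumes 2 rolls
Frame 3 starts at roll index 4: rolls=7,2 (sum=9), consumes 2 rolls
Frame 4 starts at roll index 6: rolls=6,1 (sum=7), consumes 2 rolls
Frame 5 starts at roll index 8: rolls=7,3 (sum=10), consumes 2 rolls
Frame 6 starts at roll index 10: roll=10 (strike), consumes 1 roll
Frame 7 starts at roll index 11: rolls=8,2 (sum=10), consumes 2 rolls
Frame 8 starts at roll index 13: rolls=3,3 (sum=6), consumes 2 rolls
Frame 9 starts at roll index 15: rolls=8,0 (sum=8), consumes 2 rolls
Frame 10 starts at roll index 17: 3 remaining rolls

Answer: 0 2 4 6 8 10 11 13 15 17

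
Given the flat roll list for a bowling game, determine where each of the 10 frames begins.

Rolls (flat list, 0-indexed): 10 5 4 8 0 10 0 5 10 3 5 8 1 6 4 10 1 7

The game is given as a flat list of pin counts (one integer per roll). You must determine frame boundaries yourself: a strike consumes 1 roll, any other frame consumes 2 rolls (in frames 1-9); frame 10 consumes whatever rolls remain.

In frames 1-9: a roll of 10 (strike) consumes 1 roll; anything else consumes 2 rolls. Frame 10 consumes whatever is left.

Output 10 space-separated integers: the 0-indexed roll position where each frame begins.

Frame 1 starts at roll index 0: roll=10 (strike), consumes 1 roll
Frame 2 starts at roll index 1: rolls=5,4 (sum=9), consumes 2 rolls
Frame 3 starts at roll index 3: rolls=8,0 (sum=8), consumes 2 rolls
Frame 4 starts at roll index 5: roll=10 (strike), consumes 1 roll
Frame 5 starts at roll index 6: rolls=0,5 (sum=5), consumes 2 rolls
Frame 6 starts at roll index 8: roll=10 (strike), consumes 1 roll
Frame 7 starts at roll index 9: rolls=3,5 (sum=8), consumes 2 rolls
Frame 8 starts at roll index 11: rolls=8,1 (sum=9), consumes 2 rolls
Frame 9 starts at roll index 13: rolls=6,4 (sum=10), consumes 2 rolls
Frame 10 starts at roll index 15: 3 remaining rolls

Answer: 0 1 3 5 6 8 9 11 13 15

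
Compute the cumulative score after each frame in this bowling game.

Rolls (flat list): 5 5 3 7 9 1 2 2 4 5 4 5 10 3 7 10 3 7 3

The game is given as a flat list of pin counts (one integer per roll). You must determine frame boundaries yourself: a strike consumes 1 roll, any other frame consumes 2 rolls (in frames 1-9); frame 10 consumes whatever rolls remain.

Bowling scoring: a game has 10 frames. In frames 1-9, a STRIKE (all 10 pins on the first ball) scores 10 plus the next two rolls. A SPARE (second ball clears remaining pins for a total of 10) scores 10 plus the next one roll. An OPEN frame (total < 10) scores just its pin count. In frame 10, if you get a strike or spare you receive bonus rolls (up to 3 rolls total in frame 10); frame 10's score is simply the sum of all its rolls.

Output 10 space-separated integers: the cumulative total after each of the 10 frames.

Answer: 13 32 44 48 57 66 86 106 126 139

Derivation:
Frame 1: SPARE (5+5=10). 10 + next roll (3) = 13. Cumulative: 13
Frame 2: SPARE (3+7=10). 10 + next roll (9) = 19. Cumulative: 32
Frame 3: SPARE (9+1=10). 10 + next roll (2) = 12. Cumulative: 44
Frame 4: OPEN (2+2=4). Cumulative: 48
Frame 5: OPEN (4+5=9). Cumulative: 57
Frame 6: OPEN (4+5=9). Cumulative: 66
Frame 7: STRIKE. 10 + next two rolls (3+7) = 20. Cumulative: 86
Frame 8: SPARE (3+7=10). 10 + next roll (10) = 20. Cumulative: 106
Frame 9: STRIKE. 10 + next two rolls (3+7) = 20. Cumulative: 126
Frame 10: SPARE. Sum of all frame-10 rolls (3+7+3) = 13. Cumulative: 139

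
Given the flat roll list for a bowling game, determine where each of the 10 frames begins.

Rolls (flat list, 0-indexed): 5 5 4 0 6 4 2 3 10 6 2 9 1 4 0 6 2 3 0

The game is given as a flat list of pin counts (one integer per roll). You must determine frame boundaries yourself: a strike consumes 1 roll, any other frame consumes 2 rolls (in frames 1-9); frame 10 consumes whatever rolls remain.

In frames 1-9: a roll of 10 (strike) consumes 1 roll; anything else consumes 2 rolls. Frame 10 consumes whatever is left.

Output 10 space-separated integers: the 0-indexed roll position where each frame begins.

Frame 1 starts at roll index 0: rolls=5,5 (sum=10), consumes 2 rolls
Frame 2 starts at roll index 2: rolls=4,0 (sum=4), consumes 2 rolls
Frame 3 starts at roll index 4: rolls=6,4 (sum=10), consumes 2 rolls
Frame 4 starts at roll index 6: rolls=2,3 (sum=5), consumes 2 rolls
Frame 5 starts at roll index 8: roll=10 (strike), consumes 1 roll
Frame 6 starts at roll index 9: rolls=6,2 (sum=8), consumes 2 rolls
Frame 7 starts at roll index 11: rolls=9,1 (sum=10), consumes 2 rolls
Frame 8 starts at roll index 13: rolls=4,0 (sum=4), consumes 2 rolls
Frame 9 starts at roll index 15: rolls=6,2 (sum=8), consumes 2 rolls
Frame 10 starts at roll index 17: 2 remaining rolls

Answer: 0 2 4 6 8 9 11 13 15 17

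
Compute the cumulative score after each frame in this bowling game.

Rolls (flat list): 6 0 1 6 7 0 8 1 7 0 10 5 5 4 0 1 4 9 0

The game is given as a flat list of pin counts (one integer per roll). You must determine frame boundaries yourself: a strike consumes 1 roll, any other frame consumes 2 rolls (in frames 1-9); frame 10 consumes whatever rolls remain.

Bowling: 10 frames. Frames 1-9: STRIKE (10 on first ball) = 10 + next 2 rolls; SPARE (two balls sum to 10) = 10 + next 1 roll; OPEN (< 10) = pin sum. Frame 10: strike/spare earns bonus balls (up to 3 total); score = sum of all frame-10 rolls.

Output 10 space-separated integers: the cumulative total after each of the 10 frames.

Answer: 6 13 20 29 36 56 70 74 79 88

Derivation:
Frame 1: OPEN (6+0=6). Cumulative: 6
Frame 2: OPEN (1+6=7). Cumulative: 13
Frame 3: OPEN (7+0=7). Cumulative: 20
Frame 4: OPEN (8+1=9). Cumulative: 29
Frame 5: OPEN (7+0=7). Cumulative: 36
Frame 6: STRIKE. 10 + next two rolls (5+5) = 20. Cumulative: 56
Frame 7: SPARE (5+5=10). 10 + next roll (4) = 14. Cumulative: 70
Frame 8: OPEN (4+0=4). Cumulative: 74
Frame 9: OPEN (1+4=5). Cumulative: 79
Frame 10: OPEN. Sum of all frame-10 rolls (9+0) = 9. Cumulative: 88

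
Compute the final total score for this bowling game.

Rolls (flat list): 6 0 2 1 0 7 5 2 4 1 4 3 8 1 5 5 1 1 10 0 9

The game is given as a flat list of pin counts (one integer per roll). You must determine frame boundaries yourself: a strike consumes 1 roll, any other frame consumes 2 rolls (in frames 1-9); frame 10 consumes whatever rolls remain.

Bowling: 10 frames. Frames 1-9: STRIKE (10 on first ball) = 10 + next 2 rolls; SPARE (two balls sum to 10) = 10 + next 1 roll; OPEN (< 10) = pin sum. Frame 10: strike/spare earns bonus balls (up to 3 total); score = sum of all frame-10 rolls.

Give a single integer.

Frame 1: OPEN (6+0=6). Cumulative: 6
Frame 2: OPEN (2+1=3). Cumulative: 9
Frame 3: OPEN (0+7=7). Cumulative: 16
Frame 4: OPEN (5+2=7). Cumulative: 23
Frame 5: OPEN (4+1=5). Cumulative: 28
Frame 6: OPEN (4+3=7). Cumulative: 35
Frame 7: OPEN (8+1=9). Cumulative: 44
Frame 8: SPARE (5+5=10). 10 + next roll (1) = 11. Cumulative: 55
Frame 9: OPEN (1+1=2). Cumulative: 57
Frame 10: STRIKE. Sum of all frame-10 rolls (10+0+9) = 19. Cumulative: 76

Answer: 76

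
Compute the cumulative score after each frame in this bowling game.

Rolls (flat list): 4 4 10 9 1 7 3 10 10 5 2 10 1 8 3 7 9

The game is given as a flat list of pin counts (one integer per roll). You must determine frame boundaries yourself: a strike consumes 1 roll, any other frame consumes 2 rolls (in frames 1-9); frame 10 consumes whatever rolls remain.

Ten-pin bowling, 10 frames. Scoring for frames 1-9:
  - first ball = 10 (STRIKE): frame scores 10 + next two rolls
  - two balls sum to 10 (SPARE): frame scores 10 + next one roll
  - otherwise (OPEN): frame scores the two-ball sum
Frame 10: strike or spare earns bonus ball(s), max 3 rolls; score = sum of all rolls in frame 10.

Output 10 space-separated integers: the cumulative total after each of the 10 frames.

Frame 1: OPEN (4+4=8). Cumulative: 8
Frame 2: STRIKE. 10 + next two rolls (9+1) = 20. Cumulative: 28
Frame 3: SPARE (9+1=10). 10 + next roll (7) = 17. Cumulative: 45
Frame 4: SPARE (7+3=10). 10 + next roll (10) = 20. Cumulative: 65
Frame 5: STRIKE. 10 + next two rolls (10+5) = 25. Cumulative: 90
Frame 6: STRIKE. 10 + next two rolls (5+2) = 17. Cumulative: 107
Frame 7: OPEN (5+2=7). Cumulative: 114
Frame 8: STRIKE. 10 + next two rolls (1+8) = 19. Cumulative: 133
Frame 9: OPEN (1+8=9). Cumulative: 142
Frame 10: SPARE. Sum of all frame-10 rolls (3+7+9) = 19. Cumulative: 161

Answer: 8 28 45 65 90 107 114 133 142 161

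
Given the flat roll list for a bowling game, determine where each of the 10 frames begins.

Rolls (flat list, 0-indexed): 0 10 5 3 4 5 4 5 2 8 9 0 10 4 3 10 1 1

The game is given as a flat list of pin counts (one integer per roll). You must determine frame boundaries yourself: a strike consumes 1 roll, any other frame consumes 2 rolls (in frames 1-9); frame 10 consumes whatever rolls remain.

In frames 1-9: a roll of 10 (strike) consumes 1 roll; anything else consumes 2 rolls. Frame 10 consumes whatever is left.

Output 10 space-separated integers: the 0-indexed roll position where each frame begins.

Answer: 0 2 4 6 8 10 12 13 15 16

Derivation:
Frame 1 starts at roll index 0: rolls=0,10 (sum=10), consumes 2 rolls
Frame 2 starts at roll index 2: rolls=5,3 (sum=8), consumes 2 rolls
Frame 3 starts at roll index 4: rolls=4,5 (sum=9), consumes 2 rolls
Frame 4 starts at roll index 6: rolls=4,5 (sum=9), consumes 2 rolls
Frame 5 starts at roll index 8: rolls=2,8 (sum=10), consumes 2 rolls
Frame 6 starts at roll index 10: rolls=9,0 (sum=9), consumes 2 rolls
Frame 7 starts at roll index 12: roll=10 (strike), consumes 1 roll
Frame 8 starts at roll index 13: rolls=4,3 (sum=7), consumes 2 rolls
Frame 9 starts at roll index 15: roll=10 (strike), consumes 1 roll
Frame 10 starts at roll index 16: 2 remaining rolls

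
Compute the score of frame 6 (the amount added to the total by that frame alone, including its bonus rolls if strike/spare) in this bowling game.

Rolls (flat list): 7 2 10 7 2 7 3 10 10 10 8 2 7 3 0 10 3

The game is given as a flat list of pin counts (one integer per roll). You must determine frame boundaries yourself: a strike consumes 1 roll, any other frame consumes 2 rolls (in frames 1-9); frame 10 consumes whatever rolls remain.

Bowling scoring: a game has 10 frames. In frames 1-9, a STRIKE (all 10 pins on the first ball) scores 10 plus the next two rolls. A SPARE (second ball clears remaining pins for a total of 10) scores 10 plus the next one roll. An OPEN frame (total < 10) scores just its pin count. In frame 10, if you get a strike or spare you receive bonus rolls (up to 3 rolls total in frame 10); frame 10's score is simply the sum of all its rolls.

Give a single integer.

Answer: 28

Derivation:
Frame 1: OPEN (7+2=9). Cumulative: 9
Frame 2: STRIKE. 10 + next two rolls (7+2) = 19. Cumulative: 28
Frame 3: OPEN (7+2=9). Cumulative: 37
Frame 4: SPARE (7+3=10). 10 + next roll (10) = 20. Cumulative: 57
Frame 5: STRIKE. 10 + next two rolls (10+10) = 30. Cumulative: 87
Frame 6: STRIKE. 10 + next two rolls (10+8) = 28. Cumulative: 115
Frame 7: STRIKE. 10 + next two rolls (8+2) = 20. Cumulative: 135
Frame 8: SPARE (8+2=10). 10 + next roll (7) = 17. Cumulative: 152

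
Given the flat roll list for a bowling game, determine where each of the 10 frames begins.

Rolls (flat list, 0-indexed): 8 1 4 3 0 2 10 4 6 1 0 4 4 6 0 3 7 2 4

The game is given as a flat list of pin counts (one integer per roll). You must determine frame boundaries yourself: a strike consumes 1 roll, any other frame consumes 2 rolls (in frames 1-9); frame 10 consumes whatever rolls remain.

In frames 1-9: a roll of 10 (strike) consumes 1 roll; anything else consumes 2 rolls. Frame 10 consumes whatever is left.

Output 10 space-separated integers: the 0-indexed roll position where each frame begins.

Frame 1 starts at roll index 0: rolls=8,1 (sum=9), consumes 2 rolls
Frame 2 starts at roll index 2: rolls=4,3 (sum=7), consumes 2 rolls
Frame 3 starts at roll index 4: rolls=0,2 (sum=2), consumes 2 rolls
Frame 4 starts at roll index 6: roll=10 (strike), consumes 1 roll
Frame 5 starts at roll index 7: rolls=4,6 (sum=10), consumes 2 rolls
Frame 6 starts at roll index 9: rolls=1,0 (sum=1), consumes 2 rolls
Frame 7 starts at roll index 11: rolls=4,4 (sum=8), consumes 2 rolls
Frame 8 starts at roll index 13: rolls=6,0 (sum=6), consumes 2 rolls
Frame 9 starts at roll index 15: rolls=3,7 (sum=10), consumes 2 rolls
Frame 10 starts at roll index 17: 2 remaining rolls

Answer: 0 2 4 6 7 9 11 13 15 17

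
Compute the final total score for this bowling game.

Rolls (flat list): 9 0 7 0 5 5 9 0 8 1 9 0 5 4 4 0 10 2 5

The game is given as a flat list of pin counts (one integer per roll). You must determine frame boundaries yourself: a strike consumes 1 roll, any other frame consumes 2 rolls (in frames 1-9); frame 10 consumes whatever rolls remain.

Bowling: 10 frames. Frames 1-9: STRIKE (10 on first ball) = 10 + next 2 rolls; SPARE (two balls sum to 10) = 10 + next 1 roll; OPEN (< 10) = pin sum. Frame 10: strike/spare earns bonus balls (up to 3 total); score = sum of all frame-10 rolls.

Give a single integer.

Answer: 99

Derivation:
Frame 1: OPEN (9+0=9). Cumulative: 9
Frame 2: OPEN (7+0=7). Cumulative: 16
Frame 3: SPARE (5+5=10). 10 + next roll (9) = 19. Cumulative: 35
Frame 4: OPEN (9+0=9). Cumulative: 44
Frame 5: OPEN (8+1=9). Cumulative: 53
Frame 6: OPEN (9+0=9). Cumulative: 62
Frame 7: OPEN (5+4=9). Cumulative: 71
Frame 8: OPEN (4+0=4). Cumulative: 75
Frame 9: STRIKE. 10 + next two rolls (2+5) = 17. Cumulative: 92
Frame 10: OPEN. Sum of all frame-10 rolls (2+5) = 7. Cumulative: 99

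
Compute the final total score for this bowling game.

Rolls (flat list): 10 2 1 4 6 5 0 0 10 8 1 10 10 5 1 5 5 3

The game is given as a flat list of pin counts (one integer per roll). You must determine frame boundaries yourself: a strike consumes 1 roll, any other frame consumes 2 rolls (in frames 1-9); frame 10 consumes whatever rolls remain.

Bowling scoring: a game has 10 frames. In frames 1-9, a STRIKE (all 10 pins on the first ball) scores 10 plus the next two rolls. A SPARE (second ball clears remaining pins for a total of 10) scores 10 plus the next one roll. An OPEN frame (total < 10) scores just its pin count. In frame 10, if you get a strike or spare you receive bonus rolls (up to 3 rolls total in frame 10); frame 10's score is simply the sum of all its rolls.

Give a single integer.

Frame 1: STRIKE. 10 + next two rolls (2+1) = 13. Cumulative: 13
Frame 2: OPEN (2+1=3). Cumulative: 16
Frame 3: SPARE (4+6=10). 10 + next roll (5) = 15. Cumulative: 31
Frame 4: OPEN (5+0=5). Cumulative: 36
Frame 5: SPARE (0+10=10). 10 + next roll (8) = 18. Cumulative: 54
Frame 6: OPEN (8+1=9). Cumulative: 63
Frame 7: STRIKE. 10 + next two rolls (10+5) = 25. Cumulative: 88
Frame 8: STRIKE. 10 + next two rolls (5+1) = 16. Cumulative: 104
Frame 9: OPEN (5+1=6). Cumulative: 110
Frame 10: SPARE. Sum of all frame-10 rolls (5+5+3) = 13. Cumulative: 123

Answer: 123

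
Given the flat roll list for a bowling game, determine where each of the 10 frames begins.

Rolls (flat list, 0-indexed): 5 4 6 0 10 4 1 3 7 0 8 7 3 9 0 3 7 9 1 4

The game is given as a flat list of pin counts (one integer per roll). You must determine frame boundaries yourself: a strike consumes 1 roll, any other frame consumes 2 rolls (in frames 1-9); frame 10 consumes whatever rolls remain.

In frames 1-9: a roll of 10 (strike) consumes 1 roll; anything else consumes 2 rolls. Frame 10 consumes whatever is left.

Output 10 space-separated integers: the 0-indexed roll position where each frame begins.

Frame 1 starts at roll index 0: rolls=5,4 (sum=9), consumes 2 rolls
Frame 2 starts at roll index 2: rolls=6,0 (sum=6), consumes 2 rolls
Frame 3 starts at roll index 4: roll=10 (strike), consumes 1 roll
Frame 4 starts at roll index 5: rolls=4,1 (sum=5), consumes 2 rolls
Frame 5 starts at roll index 7: rolls=3,7 (sum=10), consumes 2 rolls
Frame 6 starts at roll index 9: rolls=0,8 (sum=8), consumes 2 rolls
Frame 7 starts at roll index 11: rolls=7,3 (sum=10), consumes 2 rolls
Frame 8 starts at roll index 13: rolls=9,0 (sum=9), consumes 2 rolls
Frame 9 starts at roll index 15: rolls=3,7 (sum=10), consumes 2 rolls
Frame 10 starts at roll index 17: 3 remaining rolls

Answer: 0 2 4 5 7 9 11 13 15 17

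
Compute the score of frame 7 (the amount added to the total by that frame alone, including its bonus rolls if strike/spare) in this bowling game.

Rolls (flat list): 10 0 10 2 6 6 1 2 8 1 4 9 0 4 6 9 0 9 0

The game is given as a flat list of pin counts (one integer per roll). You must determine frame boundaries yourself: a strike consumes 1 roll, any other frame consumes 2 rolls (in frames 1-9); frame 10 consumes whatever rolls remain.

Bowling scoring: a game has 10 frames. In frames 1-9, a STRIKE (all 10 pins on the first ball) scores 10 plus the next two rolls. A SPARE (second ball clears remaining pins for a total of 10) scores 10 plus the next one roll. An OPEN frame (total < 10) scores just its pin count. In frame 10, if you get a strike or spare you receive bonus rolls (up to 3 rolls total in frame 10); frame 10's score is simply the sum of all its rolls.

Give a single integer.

Frame 1: STRIKE. 10 + next two rolls (0+10) = 20. Cumulative: 20
Frame 2: SPARE (0+10=10). 10 + next roll (2) = 12. Cumulative: 32
Frame 3: OPEN (2+6=8). Cumulative: 40
Frame 4: OPEN (6+1=7). Cumulative: 47
Frame 5: SPARE (2+8=10). 10 + next roll (1) = 11. Cumulative: 58
Frame 6: OPEN (1+4=5). Cumulative: 63
Frame 7: OPEN (9+0=9). Cumulative: 72
Frame 8: SPARE (4+6=10). 10 + next roll (9) = 19. Cumulative: 91
Frame 9: OPEN (9+0=9). Cumulative: 100

Answer: 9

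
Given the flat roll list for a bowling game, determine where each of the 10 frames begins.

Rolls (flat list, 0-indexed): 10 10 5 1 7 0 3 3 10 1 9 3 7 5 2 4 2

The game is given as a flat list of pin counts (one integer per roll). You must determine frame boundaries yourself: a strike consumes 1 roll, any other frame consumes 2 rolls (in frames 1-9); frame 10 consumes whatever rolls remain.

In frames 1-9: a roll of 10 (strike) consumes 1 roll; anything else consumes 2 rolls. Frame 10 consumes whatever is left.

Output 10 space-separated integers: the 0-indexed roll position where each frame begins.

Frame 1 starts at roll index 0: roll=10 (strike), consumes 1 roll
Frame 2 starts at roll index 1: roll=10 (strike), consumes 1 roll
Frame 3 starts at roll index 2: rolls=5,1 (sum=6), consumes 2 rolls
Frame 4 starts at roll index 4: rolls=7,0 (sum=7), consumes 2 rolls
Frame 5 starts at roll index 6: rolls=3,3 (sum=6), consumes 2 rolls
Frame 6 starts at roll index 8: roll=10 (strike), consumes 1 roll
Frame 7 starts at roll index 9: rolls=1,9 (sum=10), consumes 2 rolls
Frame 8 starts at roll index 11: rolls=3,7 (sum=10), consumes 2 rolls
Frame 9 starts at roll index 13: rolls=5,2 (sum=7), consumes 2 rolls
Frame 10 starts at roll index 15: 2 remaining rolls

Answer: 0 1 2 4 6 8 9 11 13 15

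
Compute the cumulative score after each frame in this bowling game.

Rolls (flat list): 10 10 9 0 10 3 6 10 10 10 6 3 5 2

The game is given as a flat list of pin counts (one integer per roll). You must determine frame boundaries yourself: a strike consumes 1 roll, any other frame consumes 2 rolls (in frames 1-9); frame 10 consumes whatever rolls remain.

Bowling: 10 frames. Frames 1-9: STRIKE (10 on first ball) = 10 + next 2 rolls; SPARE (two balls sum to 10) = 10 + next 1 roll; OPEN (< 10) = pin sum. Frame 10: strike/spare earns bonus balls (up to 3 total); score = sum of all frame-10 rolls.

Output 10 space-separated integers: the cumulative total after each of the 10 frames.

Frame 1: STRIKE. 10 + next two rolls (10+9) = 29. Cumulative: 29
Frame 2: STRIKE. 10 + next two rolls (9+0) = 19. Cumulative: 48
Frame 3: OPEN (9+0=9). Cumulative: 57
Frame 4: STRIKE. 10 + next two rolls (3+6) = 19. Cumulative: 76
Frame 5: OPEN (3+6=9). Cumulative: 85
Frame 6: STRIKE. 10 + next two rolls (10+10) = 30. Cumulative: 115
Frame 7: STRIKE. 10 + next two rolls (10+6) = 26. Cumulative: 141
Frame 8: STRIKE. 10 + next two rolls (6+3) = 19. Cumulative: 160
Frame 9: OPEN (6+3=9). Cumulative: 169
Frame 10: OPEN. Sum of all frame-10 rolls (5+2) = 7. Cumulative: 176

Answer: 29 48 57 76 85 115 141 160 169 176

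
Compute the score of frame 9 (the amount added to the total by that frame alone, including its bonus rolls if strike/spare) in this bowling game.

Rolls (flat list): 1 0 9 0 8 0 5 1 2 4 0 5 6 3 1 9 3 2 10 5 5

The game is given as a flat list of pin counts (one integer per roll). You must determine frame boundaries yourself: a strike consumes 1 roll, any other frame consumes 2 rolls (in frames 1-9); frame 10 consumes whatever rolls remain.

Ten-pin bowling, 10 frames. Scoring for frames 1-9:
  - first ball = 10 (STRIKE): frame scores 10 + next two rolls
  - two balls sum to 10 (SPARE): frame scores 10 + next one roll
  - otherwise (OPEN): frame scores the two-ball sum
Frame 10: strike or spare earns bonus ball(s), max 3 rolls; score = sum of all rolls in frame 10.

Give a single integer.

Answer: 5

Derivation:
Frame 1: OPEN (1+0=1). Cumulative: 1
Frame 2: OPEN (9+0=9). Cumulative: 10
Frame 3: OPEN (8+0=8). Cumulative: 18
Frame 4: OPEN (5+1=6). Cumulative: 24
Frame 5: OPEN (2+4=6). Cumulative: 30
Frame 6: OPEN (0+5=5). Cumulative: 35
Frame 7: OPEN (6+3=9). Cumulative: 44
Frame 8: SPARE (1+9=10). 10 + next roll (3) = 13. Cumulative: 57
Frame 9: OPEN (3+2=5). Cumulative: 62
Frame 10: STRIKE. Sum of all frame-10 rolls (10+5+5) = 20. Cumulative: 82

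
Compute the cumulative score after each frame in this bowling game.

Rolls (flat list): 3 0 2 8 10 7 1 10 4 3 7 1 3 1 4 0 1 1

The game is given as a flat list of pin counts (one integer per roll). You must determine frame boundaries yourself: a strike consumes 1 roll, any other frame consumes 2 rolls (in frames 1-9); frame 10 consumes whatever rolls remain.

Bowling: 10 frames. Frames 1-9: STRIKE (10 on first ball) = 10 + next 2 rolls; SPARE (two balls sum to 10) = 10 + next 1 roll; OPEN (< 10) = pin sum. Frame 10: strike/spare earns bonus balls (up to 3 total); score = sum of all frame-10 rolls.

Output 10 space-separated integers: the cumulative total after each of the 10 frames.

Answer: 3 23 41 49 66 73 81 85 89 91

Derivation:
Frame 1: OPEN (3+0=3). Cumulative: 3
Frame 2: SPARE (2+8=10). 10 + next roll (10) = 20. Cumulative: 23
Frame 3: STRIKE. 10 + next two rolls (7+1) = 18. Cumulative: 41
Frame 4: OPEN (7+1=8). Cumulative: 49
Frame 5: STRIKE. 10 + next two rolls (4+3) = 17. Cumulative: 66
Frame 6: OPEN (4+3=7). Cumulative: 73
Frame 7: OPEN (7+1=8). Cumulative: 81
Frame 8: OPEN (3+1=4). Cumulative: 85
Frame 9: OPEN (4+0=4). Cumulative: 89
Frame 10: OPEN. Sum of all frame-10 rolls (1+1) = 2. Cumulative: 91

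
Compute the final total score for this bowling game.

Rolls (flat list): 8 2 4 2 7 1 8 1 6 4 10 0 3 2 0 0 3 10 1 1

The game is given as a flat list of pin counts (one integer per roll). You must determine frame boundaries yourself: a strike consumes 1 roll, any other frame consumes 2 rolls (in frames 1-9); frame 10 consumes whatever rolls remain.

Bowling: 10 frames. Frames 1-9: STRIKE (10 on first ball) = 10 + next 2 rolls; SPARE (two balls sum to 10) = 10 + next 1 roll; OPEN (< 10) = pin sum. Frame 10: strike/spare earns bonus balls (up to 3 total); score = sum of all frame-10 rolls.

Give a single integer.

Frame 1: SPARE (8+2=10). 10 + next roll (4) = 14. Cumulative: 14
Frame 2: OPEN (4+2=6). Cumulative: 20
Frame 3: OPEN (7+1=8). Cumulative: 28
Frame 4: OPEN (8+1=9). Cumulative: 37
Frame 5: SPARE (6+4=10). 10 + next roll (10) = 20. Cumulative: 57
Frame 6: STRIKE. 10 + next two rolls (0+3) = 13. Cumulative: 70
Frame 7: OPEN (0+3=3). Cumulative: 73
Frame 8: OPEN (2+0=2). Cumulative: 75
Frame 9: OPEN (0+3=3). Cumulative: 78
Frame 10: STRIKE. Sum of all frame-10 rolls (10+1+1) = 12. Cumulative: 90

Answer: 90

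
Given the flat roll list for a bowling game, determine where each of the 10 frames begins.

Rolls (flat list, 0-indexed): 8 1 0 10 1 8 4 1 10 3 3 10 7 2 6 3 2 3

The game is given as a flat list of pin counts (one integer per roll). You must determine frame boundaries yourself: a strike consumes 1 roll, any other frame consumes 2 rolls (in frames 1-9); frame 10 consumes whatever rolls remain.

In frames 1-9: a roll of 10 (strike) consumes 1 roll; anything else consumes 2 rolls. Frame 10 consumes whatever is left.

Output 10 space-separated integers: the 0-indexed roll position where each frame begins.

Frame 1 starts at roll index 0: rolls=8,1 (sum=9), consumes 2 rolls
Frame 2 starts at roll index 2: rolls=0,10 (sum=10), consumes 2 rolls
Frame 3 starts at roll index 4: rolls=1,8 (sum=9), consumes 2 rolls
Frame 4 starts at roll index 6: rolls=4,1 (sum=5), consumes 2 rolls
Frame 5 starts at roll index 8: roll=10 (strike), consumes 1 roll
Frame 6 starts at roll index 9: rolls=3,3 (sum=6), consumes 2 rolls
Frame 7 starts at roll index 11: roll=10 (strike), consumes 1 roll
Frame 8 starts at roll index 12: rolls=7,2 (sum=9), consumes 2 rolls
Frame 9 starts at roll index 14: rolls=6,3 (sum=9), consumes 2 rolls
Frame 10 starts at roll index 16: 2 remaining rolls

Answer: 0 2 4 6 8 9 11 12 14 16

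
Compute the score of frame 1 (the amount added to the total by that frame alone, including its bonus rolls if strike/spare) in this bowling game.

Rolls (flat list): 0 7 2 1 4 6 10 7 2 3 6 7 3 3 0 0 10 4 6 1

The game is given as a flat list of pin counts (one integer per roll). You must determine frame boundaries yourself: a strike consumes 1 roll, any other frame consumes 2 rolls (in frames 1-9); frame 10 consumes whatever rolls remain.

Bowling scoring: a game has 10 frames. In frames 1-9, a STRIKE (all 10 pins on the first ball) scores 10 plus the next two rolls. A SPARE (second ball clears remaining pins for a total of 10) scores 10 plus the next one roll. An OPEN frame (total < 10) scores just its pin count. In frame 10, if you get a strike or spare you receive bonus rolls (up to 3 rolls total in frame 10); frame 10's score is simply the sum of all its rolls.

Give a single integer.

Frame 1: OPEN (0+7=7). Cumulative: 7
Frame 2: OPEN (2+1=3). Cumulative: 10
Frame 3: SPARE (4+6=10). 10 + next roll (10) = 20. Cumulative: 30

Answer: 7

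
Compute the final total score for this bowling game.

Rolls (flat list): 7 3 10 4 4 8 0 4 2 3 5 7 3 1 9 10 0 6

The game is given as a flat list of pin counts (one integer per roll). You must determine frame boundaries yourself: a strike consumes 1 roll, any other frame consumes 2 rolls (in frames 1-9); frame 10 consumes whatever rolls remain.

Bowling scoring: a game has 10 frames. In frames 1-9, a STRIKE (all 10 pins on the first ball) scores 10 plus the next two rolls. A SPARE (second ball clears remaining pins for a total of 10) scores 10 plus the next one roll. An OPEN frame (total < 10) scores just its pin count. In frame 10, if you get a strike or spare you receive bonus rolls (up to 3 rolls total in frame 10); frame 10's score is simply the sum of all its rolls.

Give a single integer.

Frame 1: SPARE (7+3=10). 10 + next roll (10) = 20. Cumulative: 20
Frame 2: STRIKE. 10 + next two rolls (4+4) = 18. Cumulative: 38
Frame 3: OPEN (4+4=8). Cumulative: 46
Frame 4: OPEN (8+0=8). Cumulative: 54
Frame 5: OPEN (4+2=6). Cumulative: 60
Frame 6: OPEN (3+5=8). Cumulative: 68
Frame 7: SPARE (7+3=10). 10 + next roll (1) = 11. Cumulative: 79
Frame 8: SPARE (1+9=10). 10 + next roll (10) = 20. Cumulative: 99
Frame 9: STRIKE. 10 + next two rolls (0+6) = 16. Cumulative: 115
Frame 10: OPEN. Sum of all frame-10 rolls (0+6) = 6. Cumulative: 121

Answer: 121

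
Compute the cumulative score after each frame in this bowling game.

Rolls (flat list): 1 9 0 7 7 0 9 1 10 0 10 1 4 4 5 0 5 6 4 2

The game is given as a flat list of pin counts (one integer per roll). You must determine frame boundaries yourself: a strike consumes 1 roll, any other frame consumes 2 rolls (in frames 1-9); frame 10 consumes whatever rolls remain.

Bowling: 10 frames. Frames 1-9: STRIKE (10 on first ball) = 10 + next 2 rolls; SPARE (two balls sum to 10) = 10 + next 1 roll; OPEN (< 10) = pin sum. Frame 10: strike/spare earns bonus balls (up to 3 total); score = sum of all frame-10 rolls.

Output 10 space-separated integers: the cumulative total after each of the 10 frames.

Frame 1: SPARE (1+9=10). 10 + next roll (0) = 10. Cumulative: 10
Frame 2: OPEN (0+7=7). Cumulative: 17
Frame 3: OPEN (7+0=7). Cumulative: 24
Frame 4: SPARE (9+1=10). 10 + next roll (10) = 20. Cumulative: 44
Frame 5: STRIKE. 10 + next two rolls (0+10) = 20. Cumulative: 64
Frame 6: SPARE (0+10=10). 10 + next roll (1) = 11. Cumulative: 75
Frame 7: OPEN (1+4=5). Cumulative: 80
Frame 8: OPEN (4+5=9). Cumulative: 89
Frame 9: OPEN (0+5=5). Cumulative: 94
Frame 10: SPARE. Sum of all frame-10 rolls (6+4+2) = 12. Cumulative: 106

Answer: 10 17 24 44 64 75 80 89 94 106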